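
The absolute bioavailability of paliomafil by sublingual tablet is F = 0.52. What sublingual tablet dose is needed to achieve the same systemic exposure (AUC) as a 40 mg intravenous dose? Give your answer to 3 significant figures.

For equal systemic exposure: F × D_ev = D_iv
D_ev = D_iv / F = 40 / 0.52 = 76.9231 mg

D_sublingual = 76.9 mg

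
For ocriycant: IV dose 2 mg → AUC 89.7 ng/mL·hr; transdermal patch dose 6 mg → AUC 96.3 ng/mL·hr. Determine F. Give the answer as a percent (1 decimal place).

F = (AUC_ev / D_ev) / (AUC_iv / D_iv)
  = (96.3/6) / (89.7/2)
  = 16.05 / 44.85 = 0.3579
  = 35.79%

F = 35.8%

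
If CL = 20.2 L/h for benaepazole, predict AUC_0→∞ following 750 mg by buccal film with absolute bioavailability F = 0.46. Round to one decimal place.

AUC_0→∞ = F × Dose / CL
        = 0.46 × 750 / 20.2 = 17.0792 mg/L·h

AUC = 17.1 mg/L·h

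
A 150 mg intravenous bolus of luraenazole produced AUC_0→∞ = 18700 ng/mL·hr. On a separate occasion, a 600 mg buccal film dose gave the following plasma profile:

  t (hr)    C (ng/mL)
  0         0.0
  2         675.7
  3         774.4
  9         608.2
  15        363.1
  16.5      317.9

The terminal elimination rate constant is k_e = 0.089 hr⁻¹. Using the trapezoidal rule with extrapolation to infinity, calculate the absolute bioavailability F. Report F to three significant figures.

F = 0.168

Trapezoidal AUC_0→16.5 (buccal film):
  [0→2]: (0.0+675.7)/2 × 2 = 675.7
  [2→3]: (675.7+774.4)/2 × 1 = 725.05
  [3→9]: (774.4+608.2)/2 × 6 = 4147.8
  [9→15]: (608.2+363.1)/2 × 6 = 2913.9
  [15→16.5]: (363.1+317.9)/2 × 1.5 = 510.75
  Sum = 8973.2 ng/mL·hr
Tail: C_last/k_e = 317.9/0.089 = 3571.910
AUC_0→∞ (buccal film) = 8973.2 + 3571.910 = 12545.11 ng/mL·hr
F = (AUC_ev/D_ev)/(AUC_iv/D_iv) = (12545.11/600)/(18700/150) = 20.9085/124.667 = 0.1677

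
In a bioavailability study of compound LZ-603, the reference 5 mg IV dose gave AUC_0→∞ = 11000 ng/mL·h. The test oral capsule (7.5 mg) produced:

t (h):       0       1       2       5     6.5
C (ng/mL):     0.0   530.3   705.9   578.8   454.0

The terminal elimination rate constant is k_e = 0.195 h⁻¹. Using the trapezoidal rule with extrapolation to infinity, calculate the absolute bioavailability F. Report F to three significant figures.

F = 0.358

Trapezoidal AUC_0→6.5 (oral capsule):
  [0→1]: (0.0+530.3)/2 × 1 = 265.15
  [1→2]: (530.3+705.9)/2 × 1 = 618.1
  [2→5]: (705.9+578.8)/2 × 3 = 1927.05
  [5→6.5]: (578.8+454.0)/2 × 1.5 = 774.6
  Sum = 3584.9 ng/mL·h
Tail: C_last/k_e = 454.0/0.195 = 2328.205
AUC_0→∞ (oral capsule) = 3584.9 + 2328.205 = 5913.105 ng/mL·h
F = (AUC_ev/D_ev)/(AUC_iv/D_iv) = (5913.105/7.5)/(11000/5) = 788.414/2200 = 0.3584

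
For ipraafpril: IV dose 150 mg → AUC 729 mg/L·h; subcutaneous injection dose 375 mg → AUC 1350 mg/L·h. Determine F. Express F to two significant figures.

F = (AUC_ev / D_ev) / (AUC_iv / D_iv)
  = (1350/375) / (729/150)
  = 3.6 / 4.86 = 0.7407

F = 0.74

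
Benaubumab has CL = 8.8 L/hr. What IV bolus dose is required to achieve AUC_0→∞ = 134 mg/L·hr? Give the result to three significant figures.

Dose_iv = CL × AUC_0→∞
     = 8.8 × 134 = 1179.2 mg

Dose = 1180 mg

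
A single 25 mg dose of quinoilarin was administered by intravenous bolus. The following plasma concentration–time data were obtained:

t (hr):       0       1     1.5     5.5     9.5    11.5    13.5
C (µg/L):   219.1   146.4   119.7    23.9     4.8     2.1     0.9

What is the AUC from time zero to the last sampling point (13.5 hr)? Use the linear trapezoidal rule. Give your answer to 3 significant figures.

Trapezoidal AUC_0→13.5:
  [0→1]: (219.1+146.4)/2 × 1 = 182.75
  [1→1.5]: (146.4+119.7)/2 × 0.5 = 66.525
  [1.5→5.5]: (119.7+23.9)/2 × 4 = 287.2
  [5.5→9.5]: (23.9+4.8)/2 × 4 = 57.4
  [9.5→11.5]: (4.8+2.1)/2 × 2 = 6.9
  [11.5→13.5]: (2.1+0.9)/2 × 2 = 3.0
  Sum = 603.775 µg/L·hr

AUC = 604 µg/L·hr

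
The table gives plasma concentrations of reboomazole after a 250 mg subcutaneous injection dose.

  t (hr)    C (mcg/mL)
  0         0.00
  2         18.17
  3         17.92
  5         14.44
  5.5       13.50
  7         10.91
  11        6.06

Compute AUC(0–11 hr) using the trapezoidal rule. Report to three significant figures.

Trapezoidal AUC_0→11:
  [0→2]: (0.00+18.17)/2 × 2 = 18.17
  [2→3]: (18.17+17.92)/2 × 1 = 18.045
  [3→5]: (17.92+14.44)/2 × 2 = 32.36
  [5→5.5]: (14.44+13.50)/2 × 0.5 = 6.985
  [5.5→7]: (13.50+10.91)/2 × 1.5 = 18.3075
  [7→11]: (10.91+6.06)/2 × 4 = 33.94
  Sum = 127.8075 mcg/mL·hr

AUC = 128 mcg/mL·hr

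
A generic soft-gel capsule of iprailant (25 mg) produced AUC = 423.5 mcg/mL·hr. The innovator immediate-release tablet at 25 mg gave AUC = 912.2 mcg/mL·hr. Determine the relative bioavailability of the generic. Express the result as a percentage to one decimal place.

F_rel = (AUC_test/D_test) / (AUC_ref/D_ref)
      = (423.5/25) / (912.2/25)
      = 16.94 / 36.488 = 0.4643 = 46.43%

F_rel = 46.4%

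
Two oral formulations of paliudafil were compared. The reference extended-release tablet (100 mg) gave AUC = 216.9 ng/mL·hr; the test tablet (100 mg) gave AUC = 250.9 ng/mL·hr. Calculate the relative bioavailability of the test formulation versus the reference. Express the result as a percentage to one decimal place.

F_rel = 115.7%

F_rel = (AUC_test/D_test) / (AUC_ref/D_ref)
      = (250.9/100) / (216.9/100)
      = 2.509 / 2.169 = 1.1568 = 115.68%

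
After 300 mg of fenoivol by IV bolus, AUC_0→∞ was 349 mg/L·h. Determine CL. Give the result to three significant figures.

CL = Dose_iv / AUC_0→∞
   = 300 / 349 = 0.859599 L/h

CL = 0.860 L/h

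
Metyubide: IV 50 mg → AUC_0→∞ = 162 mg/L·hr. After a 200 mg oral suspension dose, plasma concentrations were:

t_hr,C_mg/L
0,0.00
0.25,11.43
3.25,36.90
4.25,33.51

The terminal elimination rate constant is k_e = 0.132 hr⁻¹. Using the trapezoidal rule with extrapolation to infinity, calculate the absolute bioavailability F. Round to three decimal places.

Trapezoidal AUC_0→4.25 (oral suspension):
  [0→0.25]: (0.00+11.43)/2 × 0.25 = 1.42875
  [0.25→3.25]: (11.43+36.90)/2 × 3 = 72.495
  [3.25→4.25]: (36.90+33.51)/2 × 1 = 35.205
  Sum = 109.12875 mg/L·hr
Tail: C_last/k_e = 33.51/0.132 = 253.864
AUC_0→∞ (oral suspension) = 109.12875 + 253.864 = 362.99275 mg/L·hr
F = (AUC_ev/D_ev)/(AUC_iv/D_iv) = (362.99275/200)/(162/50) = 1.81496/3.24 = 0.5602

F = 0.560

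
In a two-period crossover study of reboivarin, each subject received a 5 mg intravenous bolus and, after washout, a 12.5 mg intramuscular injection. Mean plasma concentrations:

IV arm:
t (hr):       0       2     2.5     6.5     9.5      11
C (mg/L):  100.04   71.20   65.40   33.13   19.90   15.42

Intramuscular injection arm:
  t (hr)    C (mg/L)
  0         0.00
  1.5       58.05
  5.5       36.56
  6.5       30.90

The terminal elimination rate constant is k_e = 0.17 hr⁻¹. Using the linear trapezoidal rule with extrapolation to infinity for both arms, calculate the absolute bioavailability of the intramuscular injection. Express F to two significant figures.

F = 0.30

Trapezoidal AUC_0→11 (IV):
  [0→2]: (100.04+71.20)/2 × 2 = 171.24
  [2→2.5]: (71.20+65.40)/2 × 0.5 = 34.15
  [2.5→6.5]: (65.40+33.13)/2 × 4 = 197.06
  [6.5→9.5]: (33.13+19.90)/2 × 3 = 79.545
  [9.5→11]: (19.90+15.42)/2 × 1.5 = 26.49
  Sum = 508.485 mg/L·hr
IV tail: 15.42/0.17 = 90.706; AUC_iv,0→∞ = 508.485 + 90.706 = 599.191 mg/L·hr
Trapezoidal AUC_0→6.5 (intramuscular injection):
  [0→1.5]: (0.00+58.05)/2 × 1.5 = 43.5375
  [1.5→5.5]: (58.05+36.56)/2 × 4 = 189.22
  [5.5→6.5]: (36.56+30.90)/2 × 1 = 33.73
  Sum = 266.4875 mg/L·hr
intramuscular injection tail: 30.90/0.17 = 181.765; AUC_ev,0→∞ = 266.4875 + 181.765 = 448.2525 mg/L·hr
F = (AUC_ev/D_ev)/(AUC_iv/D_iv) = (448.2525/12.5)/(599.191/5) = 35.8602/119.8382 = 0.2992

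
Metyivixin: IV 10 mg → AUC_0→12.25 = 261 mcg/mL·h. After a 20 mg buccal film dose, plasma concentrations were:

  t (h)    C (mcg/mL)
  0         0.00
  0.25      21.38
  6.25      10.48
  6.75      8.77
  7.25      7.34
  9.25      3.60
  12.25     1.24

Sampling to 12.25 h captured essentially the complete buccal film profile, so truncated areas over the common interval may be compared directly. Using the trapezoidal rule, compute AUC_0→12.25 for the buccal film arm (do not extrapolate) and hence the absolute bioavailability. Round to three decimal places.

F = 0.240

Trapezoidal AUC_0→12.25 (buccal film):
  [0→0.25]: (0.00+21.38)/2 × 0.25 = 2.6725
  [0.25→6.25]: (21.38+10.48)/2 × 6 = 95.58
  [6.25→6.75]: (10.48+8.77)/2 × 0.5 = 4.8125
  [6.75→7.25]: (8.77+7.34)/2 × 0.5 = 4.0275
  [7.25→9.25]: (7.34+3.60)/2 × 2 = 10.94
  [9.25→12.25]: (3.60+1.24)/2 × 3 = 7.26
  Sum = 125.2925 mcg/mL·h
F = (AUC_ev/D_ev)/(AUC_iv/D_iv) = (125.2925/20)/(261/10) = 6.264625/26.1 = 0.2400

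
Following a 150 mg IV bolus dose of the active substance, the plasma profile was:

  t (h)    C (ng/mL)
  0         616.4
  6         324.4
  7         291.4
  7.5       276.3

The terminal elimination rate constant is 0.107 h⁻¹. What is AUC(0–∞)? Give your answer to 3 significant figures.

AUC = 5850 ng/mL·h

Trapezoidal AUC_0→7.5:
  [0→6]: (616.4+324.4)/2 × 6 = 2822.4
  [6→7]: (324.4+291.4)/2 × 1 = 307.9
  [7→7.5]: (291.4+276.3)/2 × 0.5 = 141.925
  Sum = 3272.225 ng/mL·h
Extrapolated tail: C_last / k_e = 276.3 / 0.107 = 2582.243
AUC_0→∞ = 3272.225 + 2582.243 = 5854.468 ng/mL·h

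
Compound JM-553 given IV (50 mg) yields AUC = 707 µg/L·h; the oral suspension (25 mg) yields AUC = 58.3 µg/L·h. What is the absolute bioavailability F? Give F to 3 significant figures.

F = (AUC_ev / D_ev) / (AUC_iv / D_iv)
  = (58.3/25) / (707/50)
  = 2.332 / 14.14 = 0.1649

F = 0.165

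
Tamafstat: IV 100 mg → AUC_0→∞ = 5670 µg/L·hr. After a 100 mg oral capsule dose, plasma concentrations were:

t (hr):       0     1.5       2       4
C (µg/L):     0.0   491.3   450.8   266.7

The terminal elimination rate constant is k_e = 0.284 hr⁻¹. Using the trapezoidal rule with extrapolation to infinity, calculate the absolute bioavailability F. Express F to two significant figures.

F = 0.40

Trapezoidal AUC_0→4 (oral capsule):
  [0→1.5]: (0.0+491.3)/2 × 1.5 = 368.475
  [1.5→2]: (491.3+450.8)/2 × 0.5 = 235.525
  [2→4]: (450.8+266.7)/2 × 2 = 717.5
  Sum = 1321.5 µg/L·hr
Tail: C_last/k_e = 266.7/0.284 = 939.085
AUC_0→∞ (oral capsule) = 1321.5 + 939.085 = 2260.585 µg/L·hr
F = (AUC_ev/D_ev)/(AUC_iv/D_iv) = (2260.585/100)/(5670/100) = 22.60585/56.7 = 0.3987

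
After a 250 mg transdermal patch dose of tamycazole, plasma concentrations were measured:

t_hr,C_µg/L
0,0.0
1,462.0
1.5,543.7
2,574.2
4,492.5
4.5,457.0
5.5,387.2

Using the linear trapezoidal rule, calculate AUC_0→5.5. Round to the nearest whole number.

AUC = 2488 µg/L·hr

Trapezoidal AUC_0→5.5:
  [0→1]: (0.0+462.0)/2 × 1 = 231.0
  [1→1.5]: (462.0+543.7)/2 × 0.5 = 251.425
  [1.5→2]: (543.7+574.2)/2 × 0.5 = 279.475
  [2→4]: (574.2+492.5)/2 × 2 = 1066.7
  [4→4.5]: (492.5+457.0)/2 × 0.5 = 237.375
  [4.5→5.5]: (457.0+387.2)/2 × 1 = 422.1
  Sum = 2488.075 µg/L·hr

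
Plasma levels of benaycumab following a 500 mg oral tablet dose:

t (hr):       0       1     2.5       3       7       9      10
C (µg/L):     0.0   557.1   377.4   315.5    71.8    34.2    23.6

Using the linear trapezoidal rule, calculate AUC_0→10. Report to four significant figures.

Trapezoidal AUC_0→10:
  [0→1]: (0.0+557.1)/2 × 1 = 278.55
  [1→2.5]: (557.1+377.4)/2 × 1.5 = 700.875
  [2.5→3]: (377.4+315.5)/2 × 0.5 = 173.225
  [3→7]: (315.5+71.8)/2 × 4 = 774.6
  [7→9]: (71.8+34.2)/2 × 2 = 106.0
  [9→10]: (34.2+23.6)/2 × 1 = 28.9
  Sum = 2062.15 µg/L·hr

AUC = 2062 µg/L·hr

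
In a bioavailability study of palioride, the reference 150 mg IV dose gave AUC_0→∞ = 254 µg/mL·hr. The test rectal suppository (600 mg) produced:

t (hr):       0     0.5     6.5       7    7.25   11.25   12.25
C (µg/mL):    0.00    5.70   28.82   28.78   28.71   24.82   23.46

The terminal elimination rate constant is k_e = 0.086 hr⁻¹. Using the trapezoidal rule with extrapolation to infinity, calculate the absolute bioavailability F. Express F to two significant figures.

F = 0.52

Trapezoidal AUC_0→12.25 (rectal suppository):
  [0→0.5]: (0.00+5.70)/2 × 0.5 = 1.425
  [0.5→6.5]: (5.70+28.82)/2 × 6 = 103.56
  [6.5→7]: (28.82+28.78)/2 × 0.5 = 14.4
  [7→7.25]: (28.78+28.71)/2 × 0.25 = 7.18625
  [7.25→11.25]: (28.71+24.82)/2 × 4 = 107.06
  [11.25→12.25]: (24.82+23.46)/2 × 1 = 24.14
  Sum = 257.77125 µg/mL·hr
Tail: C_last/k_e = 23.46/0.086 = 272.791
AUC_0→∞ (rectal suppository) = 257.77125 + 272.791 = 530.56225 µg/mL·hr
F = (AUC_ev/D_ev)/(AUC_iv/D_iv) = (530.56225/600)/(254/150) = 0.88427/1.69333 = 0.5222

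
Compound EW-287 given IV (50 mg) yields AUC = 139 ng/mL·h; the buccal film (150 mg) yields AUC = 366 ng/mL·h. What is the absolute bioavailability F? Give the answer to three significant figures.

F = (AUC_ev / D_ev) / (AUC_iv / D_iv)
  = (366/150) / (139/50)
  = 2.44 / 2.78 = 0.8777

F = 0.878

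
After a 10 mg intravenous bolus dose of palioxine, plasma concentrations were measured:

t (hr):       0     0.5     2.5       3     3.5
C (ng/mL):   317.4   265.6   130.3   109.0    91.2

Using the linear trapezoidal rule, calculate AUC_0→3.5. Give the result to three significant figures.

AUC = 652 ng/mL·hr

Trapezoidal AUC_0→3.5:
  [0→0.5]: (317.4+265.6)/2 × 0.5 = 145.75
  [0.5→2.5]: (265.6+130.3)/2 × 2 = 395.9
  [2.5→3]: (130.3+109.0)/2 × 0.5 = 59.825
  [3→3.5]: (109.0+91.2)/2 × 0.5 = 50.05
  Sum = 651.525 ng/mL·hr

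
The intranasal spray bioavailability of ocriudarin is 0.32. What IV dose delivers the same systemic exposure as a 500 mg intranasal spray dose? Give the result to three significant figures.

D_iv = 160 mg

Systemic exposure from an extravascular dose = F × D_ev, so the equivalent IV dose is F × D_ev.
D_iv = F × D_ev = 0.32 × 500 = 160 mg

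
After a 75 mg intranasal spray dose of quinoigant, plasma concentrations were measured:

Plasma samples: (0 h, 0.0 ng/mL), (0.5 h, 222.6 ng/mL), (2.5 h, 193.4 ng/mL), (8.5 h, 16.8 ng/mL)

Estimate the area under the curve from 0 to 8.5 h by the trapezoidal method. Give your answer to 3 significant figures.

AUC = 1100 ng/mL·h

Trapezoidal AUC_0→8.5:
  [0→0.5]: (0.0+222.6)/2 × 0.5 = 55.65
  [0.5→2.5]: (222.6+193.4)/2 × 2 = 416.0
  [2.5→8.5]: (193.4+16.8)/2 × 6 = 630.6
  Sum = 1102.25 ng/mL·h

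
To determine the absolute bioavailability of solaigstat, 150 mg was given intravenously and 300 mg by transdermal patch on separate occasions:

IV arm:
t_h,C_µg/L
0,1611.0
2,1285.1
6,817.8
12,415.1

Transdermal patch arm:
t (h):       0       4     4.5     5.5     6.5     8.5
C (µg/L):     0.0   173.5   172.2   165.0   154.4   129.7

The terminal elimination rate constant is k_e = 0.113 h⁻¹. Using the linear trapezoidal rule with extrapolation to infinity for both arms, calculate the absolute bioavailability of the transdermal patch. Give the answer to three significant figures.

F = 0.0758

Trapezoidal AUC_0→12 (IV):
  [0→2]: (1611.0+1285.1)/2 × 2 = 2896.1
  [2→6]: (1285.1+817.8)/2 × 4 = 4205.8
  [6→12]: (817.8+415.1)/2 × 6 = 3698.7
  Sum = 10800.6 µg/L·h
IV tail: 415.1/0.113 = 3673.451; AUC_iv,0→∞ = 10800.6 + 3673.451 = 14474.051 µg/L·h
Trapezoidal AUC_0→8.5 (transdermal patch):
  [0→4]: (0.0+173.5)/2 × 4 = 347.0
  [4→4.5]: (173.5+172.2)/2 × 0.5 = 86.425
  [4.5→5.5]: (172.2+165.0)/2 × 1 = 168.6
  [5.5→6.5]: (165.0+154.4)/2 × 1 = 159.7
  [6.5→8.5]: (154.4+129.7)/2 × 2 = 284.1
  Sum = 1045.825 µg/L·h
transdermal patch tail: 129.7/0.113 = 1147.788; AUC_ev,0→∞ = 1045.825 + 1147.788 = 2193.613 µg/L·h
F = (AUC_ev/D_ev)/(AUC_iv/D_iv) = (2193.613/300)/(14474.051/150) = 7.31204/96.4937 = 0.0758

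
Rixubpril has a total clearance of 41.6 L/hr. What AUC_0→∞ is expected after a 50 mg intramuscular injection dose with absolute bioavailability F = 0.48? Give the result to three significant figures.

AUC_0→∞ = F × Dose / CL
        = 0.48 × 50 / 41.6 = 0.576923 mg/L·hr

AUC = 0.577 mg/L·hr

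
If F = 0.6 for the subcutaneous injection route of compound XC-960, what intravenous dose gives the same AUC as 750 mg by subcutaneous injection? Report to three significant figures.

D_iv = 450 mg

Systemic exposure from an extravascular dose = F × D_ev, so the equivalent IV dose is F × D_ev.
D_iv = F × D_ev = 0.6 × 750 = 450 mg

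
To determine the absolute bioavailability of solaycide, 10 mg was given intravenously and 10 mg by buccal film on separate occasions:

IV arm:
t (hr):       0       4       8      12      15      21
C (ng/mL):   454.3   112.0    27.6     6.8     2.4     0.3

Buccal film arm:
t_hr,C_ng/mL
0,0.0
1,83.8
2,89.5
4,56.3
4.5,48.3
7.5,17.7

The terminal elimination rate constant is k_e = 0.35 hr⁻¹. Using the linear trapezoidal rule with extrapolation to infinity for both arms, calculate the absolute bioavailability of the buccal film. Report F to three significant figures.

F = 0.299

Trapezoidal AUC_0→21 (IV):
  [0→4]: (454.3+112.0)/2 × 4 = 1132.6
  [4→8]: (112.0+27.6)/2 × 4 = 279.2
  [8→12]: (27.6+6.8)/2 × 4 = 68.8
  [12→15]: (6.8+2.4)/2 × 3 = 13.8
  [15→21]: (2.4+0.3)/2 × 6 = 8.1
  Sum = 1502.5 ng/mL·hr
IV tail: 0.3/0.35 = 0.857; AUC_iv,0→∞ = 1502.5 + 0.857 = 1503.357 ng/mL·hr
Trapezoidal AUC_0→7.5 (buccal film):
  [0→1]: (0.0+83.8)/2 × 1 = 41.9
  [1→2]: (83.8+89.5)/2 × 1 = 86.65
  [2→4]: (89.5+56.3)/2 × 2 = 145.8
  [4→4.5]: (56.3+48.3)/2 × 0.5 = 26.15
  [4.5→7.5]: (48.3+17.7)/2 × 3 = 99.0
  Sum = 399.5 ng/mL·hr
buccal film tail: 17.7/0.35 = 50.571; AUC_ev,0→∞ = 399.5 + 50.571 = 450.071 ng/mL·hr
F = (AUC_ev/D_ev)/(AUC_iv/D_iv) = (450.071/10)/(1503.357/10) = 45.0071/150.3357 = 0.2994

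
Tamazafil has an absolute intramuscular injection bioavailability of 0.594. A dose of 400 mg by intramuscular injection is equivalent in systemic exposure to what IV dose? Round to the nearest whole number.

Systemic exposure from an extravascular dose = F × D_ev, so the equivalent IV dose is F × D_ev.
D_iv = F × D_ev = 0.594 × 400 = 237.6 mg

D_iv = 238 mg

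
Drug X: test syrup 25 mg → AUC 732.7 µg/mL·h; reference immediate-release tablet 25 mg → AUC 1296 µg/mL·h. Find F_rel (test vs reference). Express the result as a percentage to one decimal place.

F_rel = (AUC_test/D_test) / (AUC_ref/D_ref)
      = (732.7/25) / (1296/25)
      = 29.308 / 51.84 = 0.5654 = 56.54%

F_rel = 56.5%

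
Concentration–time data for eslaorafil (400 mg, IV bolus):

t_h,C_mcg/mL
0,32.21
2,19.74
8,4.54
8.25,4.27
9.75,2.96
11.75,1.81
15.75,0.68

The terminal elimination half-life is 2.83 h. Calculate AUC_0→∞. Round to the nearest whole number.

AUC = 144 mcg/mL·h

Trapezoidal AUC_0→15.75:
  [0→2]: (32.21+19.74)/2 × 2 = 51.95
  [2→8]: (19.74+4.54)/2 × 6 = 72.84
  [8→8.25]: (4.54+4.27)/2 × 0.25 = 1.10125
  [8.25→9.75]: (4.27+2.96)/2 × 1.5 = 5.4225
  [9.75→11.75]: (2.96+1.81)/2 × 2 = 4.77
  [11.75→15.75]: (1.81+0.68)/2 × 4 = 4.98
  Sum = 141.06375 mcg/mL·h
k_e = ln2 / t½ = 0.693147 / 2.83 = 0.2449 h^-1
Extrapolated tail: C_last / k_e = 0.68 / 0.2449 = 2.777
AUC_0→∞ = 141.06375 + 2.777 = 143.84075 mcg/mL·h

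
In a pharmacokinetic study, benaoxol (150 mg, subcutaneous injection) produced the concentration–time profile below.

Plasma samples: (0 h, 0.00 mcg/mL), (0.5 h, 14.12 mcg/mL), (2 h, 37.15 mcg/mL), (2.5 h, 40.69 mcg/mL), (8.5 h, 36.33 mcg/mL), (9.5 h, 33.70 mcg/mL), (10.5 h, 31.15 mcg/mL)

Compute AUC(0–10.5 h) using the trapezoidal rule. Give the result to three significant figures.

AUC = 360 mcg/mL·h

Trapezoidal AUC_0→10.5:
  [0→0.5]: (0.00+14.12)/2 × 0.5 = 3.53
  [0.5→2]: (14.12+37.15)/2 × 1.5 = 38.4525
  [2→2.5]: (37.15+40.69)/2 × 0.5 = 19.46
  [2.5→8.5]: (40.69+36.33)/2 × 6 = 231.06
  [8.5→9.5]: (36.33+33.70)/2 × 1 = 35.015
  [9.5→10.5]: (33.70+31.15)/2 × 1 = 32.425
  Sum = 359.9425 mcg/mL·h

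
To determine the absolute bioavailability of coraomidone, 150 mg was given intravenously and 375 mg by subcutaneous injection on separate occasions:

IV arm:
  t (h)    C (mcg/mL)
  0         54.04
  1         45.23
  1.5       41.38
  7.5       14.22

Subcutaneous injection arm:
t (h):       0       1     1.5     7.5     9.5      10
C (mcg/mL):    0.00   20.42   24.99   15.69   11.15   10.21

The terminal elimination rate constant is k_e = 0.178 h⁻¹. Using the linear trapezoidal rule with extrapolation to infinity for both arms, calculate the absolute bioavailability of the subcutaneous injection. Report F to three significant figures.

F = 0.293

Trapezoidal AUC_0→7.5 (IV):
  [0→1]: (54.04+45.23)/2 × 1 = 49.635
  [1→1.5]: (45.23+41.38)/2 × 0.5 = 21.6525
  [1.5→7.5]: (41.38+14.22)/2 × 6 = 166.8
  Sum = 238.0875 mcg/mL·h
IV tail: 14.22/0.178 = 79.888; AUC_iv,0→∞ = 238.0875 + 79.888 = 317.9755 mcg/mL·h
Trapezoidal AUC_0→10 (subcutaneous injection):
  [0→1]: (0.00+20.42)/2 × 1 = 10.21
  [1→1.5]: (20.42+24.99)/2 × 0.5 = 11.3525
  [1.5→7.5]: (24.99+15.69)/2 × 6 = 122.04
  [7.5→9.5]: (15.69+11.15)/2 × 2 = 26.84
  [9.5→10]: (11.15+10.21)/2 × 0.5 = 5.34
  Sum = 175.7825 mcg/mL·h
subcutaneous injection tail: 10.21/0.178 = 57.360; AUC_ev,0→∞ = 175.7825 + 57.360 = 233.1425 mcg/mL·h
F = (AUC_ev/D_ev)/(AUC_iv/D_iv) = (233.1425/375)/(317.9755/150) = 0.621713/2.11984 = 0.2933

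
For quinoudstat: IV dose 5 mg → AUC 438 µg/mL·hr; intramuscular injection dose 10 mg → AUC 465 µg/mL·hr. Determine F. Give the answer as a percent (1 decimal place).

F = 53.1%

F = (AUC_ev / D_ev) / (AUC_iv / D_iv)
  = (465/10) / (438/5)
  = 46.5 / 87.6 = 0.5308
  = 53.08%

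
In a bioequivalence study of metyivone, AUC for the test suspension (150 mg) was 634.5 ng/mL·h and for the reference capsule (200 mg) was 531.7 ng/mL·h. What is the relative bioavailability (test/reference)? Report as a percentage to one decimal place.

F_rel = (AUC_test/D_test) / (AUC_ref/D_ref)
      = (634.5/150) / (531.7/200)
      = 4.23 / 2.6585 = 1.5911 = 159.11%

F_rel = 159.1%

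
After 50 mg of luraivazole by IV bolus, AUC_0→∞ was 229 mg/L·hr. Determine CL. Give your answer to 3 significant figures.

CL = Dose_iv / AUC_0→∞
   = 50 / 229 = 0.218341 L/hr

CL = 0.218 L/hr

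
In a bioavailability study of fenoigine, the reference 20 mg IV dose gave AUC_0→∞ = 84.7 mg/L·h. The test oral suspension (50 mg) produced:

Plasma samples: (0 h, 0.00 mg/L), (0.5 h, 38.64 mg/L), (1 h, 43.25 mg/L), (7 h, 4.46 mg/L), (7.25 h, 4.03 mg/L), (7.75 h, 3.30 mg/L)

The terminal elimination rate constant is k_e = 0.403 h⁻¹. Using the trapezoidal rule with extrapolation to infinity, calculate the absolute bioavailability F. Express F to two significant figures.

Trapezoidal AUC_0→7.75 (oral suspension):
  [0→0.5]: (0.00+38.64)/2 × 0.5 = 9.66
  [0.5→1]: (38.64+43.25)/2 × 0.5 = 20.4725
  [1→7]: (43.25+4.46)/2 × 6 = 143.13
  [7→7.25]: (4.46+4.03)/2 × 0.25 = 1.06125
  [7.25→7.75]: (4.03+3.30)/2 × 0.5 = 1.8325
  Sum = 176.15625 mg/L·h
Tail: C_last/k_e = 3.30/0.403 = 8.189
AUC_0→∞ (oral suspension) = 176.15625 + 8.189 = 184.34525 mg/L·h
F = (AUC_ev/D_ev)/(AUC_iv/D_iv) = (184.34525/50)/(84.7/20) = 3.686905/4.235 = 0.8706

F = 0.87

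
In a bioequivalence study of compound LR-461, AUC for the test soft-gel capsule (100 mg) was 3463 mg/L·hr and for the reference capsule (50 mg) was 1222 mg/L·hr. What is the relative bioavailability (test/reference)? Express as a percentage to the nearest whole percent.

F_rel = 142%

F_rel = (AUC_test/D_test) / (AUC_ref/D_ref)
      = (3463/100) / (1222/50)
      = 34.63 / 24.44 = 1.4169 = 141.69%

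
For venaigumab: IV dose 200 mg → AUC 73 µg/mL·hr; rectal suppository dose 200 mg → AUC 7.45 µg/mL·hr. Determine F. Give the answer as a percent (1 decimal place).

F = (AUC_ev / D_ev) / (AUC_iv / D_iv)
  = (7.45/200) / (73/200)
  = 0.03725 / 0.365 = 0.1021
  = 10.21%

F = 10.2%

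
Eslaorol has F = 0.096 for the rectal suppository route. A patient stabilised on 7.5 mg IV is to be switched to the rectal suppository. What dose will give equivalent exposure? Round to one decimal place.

D_rectal = 78.1 mg

For equal systemic exposure: F × D_ev = D_iv
D_ev = D_iv / F = 7.5 / 0.096 = 78.125 mg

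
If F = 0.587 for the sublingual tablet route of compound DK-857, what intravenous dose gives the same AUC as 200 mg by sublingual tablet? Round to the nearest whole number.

Systemic exposure from an extravascular dose = F × D_ev, so the equivalent IV dose is F × D_ev.
D_iv = F × D_ev = 0.587 × 200 = 117.4 mg

D_iv = 117 mg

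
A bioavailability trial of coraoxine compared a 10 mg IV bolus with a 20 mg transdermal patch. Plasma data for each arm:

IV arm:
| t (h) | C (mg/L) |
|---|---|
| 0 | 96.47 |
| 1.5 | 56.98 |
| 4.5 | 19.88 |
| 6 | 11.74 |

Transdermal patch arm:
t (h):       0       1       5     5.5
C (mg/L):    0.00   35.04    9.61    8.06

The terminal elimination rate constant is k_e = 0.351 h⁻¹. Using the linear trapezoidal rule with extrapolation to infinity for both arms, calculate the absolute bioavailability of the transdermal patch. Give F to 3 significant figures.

Trapezoidal AUC_0→6 (IV):
  [0→1.5]: (96.47+56.98)/2 × 1.5 = 115.0875
  [1.5→4.5]: (56.98+19.88)/2 × 3 = 115.29
  [4.5→6]: (19.88+11.74)/2 × 1.5 = 23.715
  Sum = 254.0925 mg/L·h
IV tail: 11.74/0.351 = 33.447; AUC_iv,0→∞ = 254.0925 + 33.447 = 287.5395 mg/L·h
Trapezoidal AUC_0→5.5 (transdermal patch):
  [0→1]: (0.00+35.04)/2 × 1 = 17.52
  [1→5]: (35.04+9.61)/2 × 4 = 89.3
  [5→5.5]: (9.61+8.06)/2 × 0.5 = 4.4175
  Sum = 111.2375 mg/L·h
transdermal patch tail: 8.06/0.351 = 22.963; AUC_ev,0→∞ = 111.2375 + 22.963 = 134.2005 mg/L·h
F = (AUC_ev/D_ev)/(AUC_iv/D_iv) = (134.2005/20)/(287.5395/10) = 6.710025/28.75395 = 0.2334

F = 0.233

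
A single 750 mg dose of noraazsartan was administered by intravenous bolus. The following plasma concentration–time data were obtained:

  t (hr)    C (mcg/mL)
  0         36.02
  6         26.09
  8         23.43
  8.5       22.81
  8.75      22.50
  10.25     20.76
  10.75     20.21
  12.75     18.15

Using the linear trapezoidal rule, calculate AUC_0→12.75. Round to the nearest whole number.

Trapezoidal AUC_0→12.75:
  [0→6]: (36.02+26.09)/2 × 6 = 186.33
  [6→8]: (26.09+23.43)/2 × 2 = 49.52
  [8→8.5]: (23.43+22.81)/2 × 0.5 = 11.56
  [8.5→8.75]: (22.81+22.50)/2 × 0.25 = 5.66375
  [8.75→10.25]: (22.50+20.76)/2 × 1.5 = 32.445
  [10.25→10.75]: (20.76+20.21)/2 × 0.5 = 10.2425
  [10.75→12.75]: (20.21+18.15)/2 × 2 = 38.36
  Sum = 334.12125 mcg/mL·hr

AUC = 334 mcg/mL·hr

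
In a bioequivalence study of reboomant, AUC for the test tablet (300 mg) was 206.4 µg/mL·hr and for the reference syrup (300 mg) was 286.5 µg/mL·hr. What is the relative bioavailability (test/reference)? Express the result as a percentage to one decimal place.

F_rel = (AUC_test/D_test) / (AUC_ref/D_ref)
      = (206.4/300) / (286.5/300)
      = 0.688 / 0.955 = 0.7204 = 72.04%

F_rel = 72.0%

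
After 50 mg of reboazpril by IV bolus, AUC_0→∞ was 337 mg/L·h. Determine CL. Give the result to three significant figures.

CL = 0.148 L/h

CL = Dose_iv / AUC_0→∞
   = 50 / 337 = 0.148368 L/h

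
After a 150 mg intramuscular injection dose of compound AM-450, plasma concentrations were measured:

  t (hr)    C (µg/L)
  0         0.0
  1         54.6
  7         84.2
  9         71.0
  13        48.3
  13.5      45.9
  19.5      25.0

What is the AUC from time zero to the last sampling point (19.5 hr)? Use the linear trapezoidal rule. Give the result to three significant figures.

Trapezoidal AUC_0→19.5:
  [0→1]: (0.0+54.6)/2 × 1 = 27.3
  [1→7]: (54.6+84.2)/2 × 6 = 416.4
  [7→9]: (84.2+71.0)/2 × 2 = 155.2
  [9→13]: (71.0+48.3)/2 × 4 = 238.6
  [13→13.5]: (48.3+45.9)/2 × 0.5 = 23.55
  [13.5→19.5]: (45.9+25.0)/2 × 6 = 212.7
  Sum = 1073.75 µg/L·hr

AUC = 1070 µg/L·hr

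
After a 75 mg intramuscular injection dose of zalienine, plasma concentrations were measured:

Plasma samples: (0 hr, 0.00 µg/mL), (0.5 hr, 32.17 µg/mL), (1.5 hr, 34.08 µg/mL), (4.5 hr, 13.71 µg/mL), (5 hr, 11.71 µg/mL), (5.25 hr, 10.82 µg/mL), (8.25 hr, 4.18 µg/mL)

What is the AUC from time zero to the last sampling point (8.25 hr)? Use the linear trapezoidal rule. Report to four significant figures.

AUC = 144.5 µg/mL·hr

Trapezoidal AUC_0→8.25:
  [0→0.5]: (0.00+32.17)/2 × 0.5 = 8.0425
  [0.5→1.5]: (32.17+34.08)/2 × 1 = 33.125
  [1.5→4.5]: (34.08+13.71)/2 × 3 = 71.685
  [4.5→5]: (13.71+11.71)/2 × 0.5 = 6.355
  [5→5.25]: (11.71+10.82)/2 × 0.25 = 2.81625
  [5.25→8.25]: (10.82+4.18)/2 × 3 = 22.5
  Sum = 144.52375 µg/mL·hr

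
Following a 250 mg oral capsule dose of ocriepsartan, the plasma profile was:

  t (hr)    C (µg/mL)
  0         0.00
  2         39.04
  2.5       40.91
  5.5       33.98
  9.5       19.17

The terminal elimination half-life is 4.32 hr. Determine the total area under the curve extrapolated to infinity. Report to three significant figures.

AUC = 397 µg/mL·hr

Trapezoidal AUC_0→9.5:
  [0→2]: (0.00+39.04)/2 × 2 = 39.04
  [2→2.5]: (39.04+40.91)/2 × 0.5 = 19.9875
  [2.5→5.5]: (40.91+33.98)/2 × 3 = 112.335
  [5.5→9.5]: (33.98+19.17)/2 × 4 = 106.3
  Sum = 277.6625 µg/mL·hr
k_e = ln2 / t½ = 0.693147 / 4.32 = 0.1605 hr^-1
Extrapolated tail: C_last / k_e = 19.17 / 0.1605 = 119.439
AUC_0→∞ = 277.6625 + 119.439 = 397.1015 µg/mL·hr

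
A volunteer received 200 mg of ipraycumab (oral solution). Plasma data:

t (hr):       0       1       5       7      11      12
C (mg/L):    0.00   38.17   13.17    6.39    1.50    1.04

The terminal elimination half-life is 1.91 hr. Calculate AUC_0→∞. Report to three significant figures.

AUC = 161 mg/L·hr

Trapezoidal AUC_0→12:
  [0→1]: (0.00+38.17)/2 × 1 = 19.085
  [1→5]: (38.17+13.17)/2 × 4 = 102.68
  [5→7]: (13.17+6.39)/2 × 2 = 19.56
  [7→11]: (6.39+1.50)/2 × 4 = 15.78
  [11→12]: (1.50+1.04)/2 × 1 = 1.27
  Sum = 158.375 mg/L·hr
k_e = ln2 / t½ = 0.693147 / 1.91 = 0.3629 hr^-1
Extrapolated tail: C_last / k_e = 1.04 / 0.3629 = 2.866
AUC_0→∞ = 158.375 + 2.866 = 161.241 mg/L·hr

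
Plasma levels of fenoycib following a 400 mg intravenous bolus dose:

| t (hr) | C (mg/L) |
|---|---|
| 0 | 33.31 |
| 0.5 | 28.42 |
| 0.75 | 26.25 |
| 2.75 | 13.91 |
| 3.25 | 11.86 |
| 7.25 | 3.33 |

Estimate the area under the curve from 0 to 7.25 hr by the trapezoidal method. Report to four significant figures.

Trapezoidal AUC_0→7.25:
  [0→0.5]: (33.31+28.42)/2 × 0.5 = 15.4325
  [0.5→0.75]: (28.42+26.25)/2 × 0.25 = 6.83375
  [0.75→2.75]: (26.25+13.91)/2 × 2 = 40.16
  [2.75→3.25]: (13.91+11.86)/2 × 0.5 = 6.4425
  [3.25→7.25]: (11.86+3.33)/2 × 4 = 30.38
  Sum = 99.24875 mg/L·hr

AUC = 99.25 mg/L·hr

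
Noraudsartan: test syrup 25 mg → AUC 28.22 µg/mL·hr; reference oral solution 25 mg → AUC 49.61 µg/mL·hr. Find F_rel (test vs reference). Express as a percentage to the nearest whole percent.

F_rel = (AUC_test/D_test) / (AUC_ref/D_ref)
      = (28.22/25) / (49.61/25)
      = 1.1288 / 1.9844 = 0.5688 = 56.88%

F_rel = 57%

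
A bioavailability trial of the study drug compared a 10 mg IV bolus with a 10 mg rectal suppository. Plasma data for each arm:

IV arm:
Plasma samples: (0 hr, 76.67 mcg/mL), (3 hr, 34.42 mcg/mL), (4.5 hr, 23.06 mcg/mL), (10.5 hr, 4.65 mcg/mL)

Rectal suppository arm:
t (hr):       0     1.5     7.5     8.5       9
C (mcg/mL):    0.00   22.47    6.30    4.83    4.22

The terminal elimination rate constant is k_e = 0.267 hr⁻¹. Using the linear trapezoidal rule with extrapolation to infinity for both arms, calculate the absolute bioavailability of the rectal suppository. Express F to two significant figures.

F = 0.41

Trapezoidal AUC_0→10.5 (IV):
  [0→3]: (76.67+34.42)/2 × 3 = 166.635
  [3→4.5]: (34.42+23.06)/2 × 1.5 = 43.11
  [4.5→10.5]: (23.06+4.65)/2 × 6 = 83.13
  Sum = 292.875 mcg/mL·hr
IV tail: 4.65/0.267 = 17.416; AUC_iv,0→∞ = 292.875 + 17.416 = 310.291 mcg/mL·hr
Trapezoidal AUC_0→9 (rectal suppository):
  [0→1.5]: (0.00+22.47)/2 × 1.5 = 16.8525
  [1.5→7.5]: (22.47+6.30)/2 × 6 = 86.31
  [7.5→8.5]: (6.30+4.83)/2 × 1 = 5.565
  [8.5→9]: (4.83+4.22)/2 × 0.5 = 2.2625
  Sum = 110.99 mcg/mL·hr
rectal suppository tail: 4.22/0.267 = 15.805; AUC_ev,0→∞ = 110.99 + 15.805 = 126.795 mcg/mL·hr
F = (AUC_ev/D_ev)/(AUC_iv/D_iv) = (126.795/10)/(310.291/10) = 12.6795/31.0291 = 0.4086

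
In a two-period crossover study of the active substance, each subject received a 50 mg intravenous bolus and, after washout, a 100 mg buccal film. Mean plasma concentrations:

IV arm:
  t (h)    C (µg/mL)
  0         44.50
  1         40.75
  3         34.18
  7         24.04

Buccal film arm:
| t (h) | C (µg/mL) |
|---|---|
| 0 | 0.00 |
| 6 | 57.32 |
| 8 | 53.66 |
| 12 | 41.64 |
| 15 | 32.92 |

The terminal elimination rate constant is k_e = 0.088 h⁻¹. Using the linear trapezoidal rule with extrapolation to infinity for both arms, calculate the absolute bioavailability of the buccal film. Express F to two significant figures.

Trapezoidal AUC_0→7 (IV):
  [0→1]: (44.50+40.75)/2 × 1 = 42.625
  [1→3]: (40.75+34.18)/2 × 2 = 74.93
  [3→7]: (34.18+24.04)/2 × 4 = 116.44
  Sum = 233.995 µg/mL·h
IV tail: 24.04/0.088 = 273.182; AUC_iv,0→∞ = 233.995 + 273.182 = 507.177 µg/mL·h
Trapezoidal AUC_0→15 (buccal film):
  [0→6]: (0.00+57.32)/2 × 6 = 171.96
  [6→8]: (57.32+53.66)/2 × 2 = 110.98
  [8→12]: (53.66+41.64)/2 × 4 = 190.6
  [12→15]: (41.64+32.92)/2 × 3 = 111.84
  Sum = 585.38 µg/mL·h
buccal film tail: 32.92/0.088 = 374.091; AUC_ev,0→∞ = 585.38 + 374.091 = 959.471 µg/mL·h
F = (AUC_ev/D_ev)/(AUC_iv/D_iv) = (959.471/100)/(507.177/50) = 9.59471/10.14354 = 0.9459

F = 0.95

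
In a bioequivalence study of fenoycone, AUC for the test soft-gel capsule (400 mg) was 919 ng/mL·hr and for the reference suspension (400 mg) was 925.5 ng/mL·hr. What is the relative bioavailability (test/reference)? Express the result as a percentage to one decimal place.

F_rel = (AUC_test/D_test) / (AUC_ref/D_ref)
      = (919/400) / (925.5/400)
      = 2.2975 / 2.31375 = 0.9930 = 99.30%

F_rel = 99.3%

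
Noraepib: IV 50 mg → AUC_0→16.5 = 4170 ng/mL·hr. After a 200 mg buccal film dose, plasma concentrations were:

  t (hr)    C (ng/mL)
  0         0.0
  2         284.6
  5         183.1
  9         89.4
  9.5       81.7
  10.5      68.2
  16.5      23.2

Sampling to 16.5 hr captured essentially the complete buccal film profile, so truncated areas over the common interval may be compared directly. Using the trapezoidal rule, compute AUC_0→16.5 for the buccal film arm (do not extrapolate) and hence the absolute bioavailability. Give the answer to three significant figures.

F = 0.115

Trapezoidal AUC_0→16.5 (buccal film):
  [0→2]: (0.0+284.6)/2 × 2 = 284.6
  [2→5]: (284.6+183.1)/2 × 3 = 701.55
  [5→9]: (183.1+89.4)/2 × 4 = 545.0
  [9→9.5]: (89.4+81.7)/2 × 0.5 = 42.775
  [9.5→10.5]: (81.7+68.2)/2 × 1 = 74.95
  [10.5→16.5]: (68.2+23.2)/2 × 6 = 274.2
  Sum = 1923.075 ng/mL·hr
F = (AUC_ev/D_ev)/(AUC_iv/D_iv) = (1923.075/200)/(4170/50) = 9.615375/83.4 = 0.1153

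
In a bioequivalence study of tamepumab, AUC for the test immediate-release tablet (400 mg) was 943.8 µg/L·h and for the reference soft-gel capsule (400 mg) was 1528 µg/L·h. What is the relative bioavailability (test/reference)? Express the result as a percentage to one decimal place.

F_rel = (AUC_test/D_test) / (AUC_ref/D_ref)
      = (943.8/400) / (1528/400)
      = 2.3595 / 3.82 = 0.6177 = 61.77%

F_rel = 61.8%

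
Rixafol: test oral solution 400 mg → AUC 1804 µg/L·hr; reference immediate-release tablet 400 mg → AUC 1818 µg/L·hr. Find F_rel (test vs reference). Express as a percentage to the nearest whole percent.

F_rel = (AUC_test/D_test) / (AUC_ref/D_ref)
      = (1804/400) / (1818/400)
      = 4.51 / 4.545 = 0.9923 = 99.23%

F_rel = 99%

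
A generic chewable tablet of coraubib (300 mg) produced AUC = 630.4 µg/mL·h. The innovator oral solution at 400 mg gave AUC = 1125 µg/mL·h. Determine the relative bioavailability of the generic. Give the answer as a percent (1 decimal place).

F_rel = 74.7%

F_rel = (AUC_test/D_test) / (AUC_ref/D_ref)
      = (630.4/300) / (1125/400)
      = 2.10133 / 2.8125 = 0.7471 = 74.71%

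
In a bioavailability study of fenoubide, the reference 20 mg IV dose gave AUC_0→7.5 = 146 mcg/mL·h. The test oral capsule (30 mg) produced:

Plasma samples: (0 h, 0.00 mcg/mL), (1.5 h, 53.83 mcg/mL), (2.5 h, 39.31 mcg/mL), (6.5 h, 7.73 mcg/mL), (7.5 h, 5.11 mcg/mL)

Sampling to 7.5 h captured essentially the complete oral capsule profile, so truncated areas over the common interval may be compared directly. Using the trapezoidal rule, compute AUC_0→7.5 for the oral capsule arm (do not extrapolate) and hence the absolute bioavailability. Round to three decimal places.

F = 0.856

Trapezoidal AUC_0→7.5 (oral capsule):
  [0→1.5]: (0.00+53.83)/2 × 1.5 = 40.3725
  [1.5→2.5]: (53.83+39.31)/2 × 1 = 46.57
  [2.5→6.5]: (39.31+7.73)/2 × 4 = 94.08
  [6.5→7.5]: (7.73+5.11)/2 × 1 = 6.42
  Sum = 187.4425 mcg/mL·h
F = (AUC_ev/D_ev)/(AUC_iv/D_iv) = (187.4425/30)/(146/20) = 6.24808/7.3 = 0.8559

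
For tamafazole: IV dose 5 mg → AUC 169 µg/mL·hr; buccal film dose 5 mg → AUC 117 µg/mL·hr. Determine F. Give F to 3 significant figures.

F = 0.692

F = (AUC_ev / D_ev) / (AUC_iv / D_iv)
  = (117/5) / (169/5)
  = 23.4 / 33.8 = 0.6923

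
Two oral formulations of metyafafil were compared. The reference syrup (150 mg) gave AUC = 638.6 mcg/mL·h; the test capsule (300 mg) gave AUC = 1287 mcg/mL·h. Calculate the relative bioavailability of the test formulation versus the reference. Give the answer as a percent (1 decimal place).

F_rel = (AUC_test/D_test) / (AUC_ref/D_ref)
      = (1287/300) / (638.6/150)
      = 4.29 / 4.25733 = 1.0077 = 100.77%

F_rel = 100.8%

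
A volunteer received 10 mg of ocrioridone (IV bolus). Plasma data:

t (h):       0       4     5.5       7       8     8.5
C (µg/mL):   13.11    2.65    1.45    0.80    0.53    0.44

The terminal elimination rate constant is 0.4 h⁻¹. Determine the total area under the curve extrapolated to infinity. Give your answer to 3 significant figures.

Trapezoidal AUC_0→8.5:
  [0→4]: (13.11+2.65)/2 × 4 = 31.52
  [4→5.5]: (2.65+1.45)/2 × 1.5 = 3.075
  [5.5→7]: (1.45+0.80)/2 × 1.5 = 1.6875
  [7→8]: (0.80+0.53)/2 × 1 = 0.665
  [8→8.5]: (0.53+0.44)/2 × 0.5 = 0.2425
  Sum = 37.19 µg/mL·h
Extrapolated tail: C_last / k_e = 0.44 / 0.4 = 1.100
AUC_0→∞ = 37.19 + 1.100 = 38.29 µg/mL·h

AUC = 38.3 µg/mL·h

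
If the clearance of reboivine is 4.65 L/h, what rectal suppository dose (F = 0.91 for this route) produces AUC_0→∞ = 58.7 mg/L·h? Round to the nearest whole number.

Dose = CL × AUC_0→∞ / F
     = 4.65 × 58.7 / 0.91 = 299.951 mg

Dose = 300 mg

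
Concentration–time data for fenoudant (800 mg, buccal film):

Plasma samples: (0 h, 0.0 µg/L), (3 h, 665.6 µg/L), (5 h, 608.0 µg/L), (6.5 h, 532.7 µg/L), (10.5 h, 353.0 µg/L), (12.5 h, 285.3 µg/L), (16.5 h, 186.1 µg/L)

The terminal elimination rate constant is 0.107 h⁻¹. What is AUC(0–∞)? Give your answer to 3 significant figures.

Trapezoidal AUC_0→16.5:
  [0→3]: (0.0+665.6)/2 × 3 = 998.4
  [3→5]: (665.6+608.0)/2 × 2 = 1273.6
  [5→6.5]: (608.0+532.7)/2 × 1.5 = 855.525
  [6.5→10.5]: (532.7+353.0)/2 × 4 = 1771.4
  [10.5→12.5]: (353.0+285.3)/2 × 2 = 638.3
  [12.5→16.5]: (285.3+186.1)/2 × 4 = 942.8
  Sum = 6480.025 µg/L·h
Extrapolated tail: C_last / k_e = 186.1 / 0.107 = 1739.252
AUC_0→∞ = 6480.025 + 1739.252 = 8219.277 µg/L·h

AUC = 8220 µg/L·h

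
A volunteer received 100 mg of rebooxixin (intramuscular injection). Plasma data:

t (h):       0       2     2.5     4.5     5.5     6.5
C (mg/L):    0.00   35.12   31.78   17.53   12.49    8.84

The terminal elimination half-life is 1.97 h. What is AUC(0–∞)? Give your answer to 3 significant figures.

AUC = 152 mg/L·h

Trapezoidal AUC_0→6.5:
  [0→2]: (0.00+35.12)/2 × 2 = 35.12
  [2→2.5]: (35.12+31.78)/2 × 0.5 = 16.725
  [2.5→4.5]: (31.78+17.53)/2 × 2 = 49.31
  [4.5→5.5]: (17.53+12.49)/2 × 1 = 15.01
  [5.5→6.5]: (12.49+8.84)/2 × 1 = 10.665
  Sum = 126.83 mg/L·h
k_e = ln2 / t½ = 0.693147 / 1.97 = 0.3519 h^-1
Extrapolated tail: C_last / k_e = 8.84 / 0.3519 = 25.121
AUC_0→∞ = 126.83 + 25.121 = 151.951 mg/L·h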